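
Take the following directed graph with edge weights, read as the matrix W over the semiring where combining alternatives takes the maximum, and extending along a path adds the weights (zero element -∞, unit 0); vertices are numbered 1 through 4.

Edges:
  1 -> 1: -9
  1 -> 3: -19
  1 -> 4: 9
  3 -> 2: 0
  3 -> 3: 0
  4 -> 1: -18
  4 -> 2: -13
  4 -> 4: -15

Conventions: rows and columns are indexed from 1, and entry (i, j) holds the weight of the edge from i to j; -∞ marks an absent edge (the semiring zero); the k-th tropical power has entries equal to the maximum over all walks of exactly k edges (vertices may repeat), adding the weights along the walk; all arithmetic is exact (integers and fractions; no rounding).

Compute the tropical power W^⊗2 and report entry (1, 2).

W^⊗2:
  [-9, -4, -19, 0]
  [-∞, -∞, -∞, -∞]
  [-∞, 0, 0, -∞]
  [-27, -28, -37, -9]
Key observation: the optimum is the walk 1->4->2, with weight 9 + (-13) = -4.
Optimal value attained by: walk 1->4->2.
Answer: (W^⊗2)[1][2] = -4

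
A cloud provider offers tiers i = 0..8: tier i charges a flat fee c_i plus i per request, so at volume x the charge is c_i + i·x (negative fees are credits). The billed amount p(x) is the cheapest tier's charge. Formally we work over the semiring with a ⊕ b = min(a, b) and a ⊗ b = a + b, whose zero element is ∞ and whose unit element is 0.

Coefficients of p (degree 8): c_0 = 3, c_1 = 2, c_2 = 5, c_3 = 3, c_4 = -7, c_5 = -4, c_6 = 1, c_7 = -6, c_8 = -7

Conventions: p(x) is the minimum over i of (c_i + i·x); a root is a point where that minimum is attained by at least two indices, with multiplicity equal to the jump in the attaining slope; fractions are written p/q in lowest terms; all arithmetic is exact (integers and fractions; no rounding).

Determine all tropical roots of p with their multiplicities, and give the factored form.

hull edge (i=0, c=3) to (i=4, c=-7): slope -5/2, span 4
hull edge (i=4, c=-7) to (i=8, c=-7): slope 0, span 4
Factored form: p(x) = -7 ⊗ (x ⊕ 0) ⊗ (x ⊕ 0) ⊗ (x ⊕ 0) ⊗ (x ⊕ 0) ⊗ (x ⊕ 5/2) ⊗ (x ⊕ 5/2) ⊗ (x ⊕ 5/2) ⊗ (x ⊕ 5/2)
Answer: roots = 0 (mult 4), 5/2 (mult 4)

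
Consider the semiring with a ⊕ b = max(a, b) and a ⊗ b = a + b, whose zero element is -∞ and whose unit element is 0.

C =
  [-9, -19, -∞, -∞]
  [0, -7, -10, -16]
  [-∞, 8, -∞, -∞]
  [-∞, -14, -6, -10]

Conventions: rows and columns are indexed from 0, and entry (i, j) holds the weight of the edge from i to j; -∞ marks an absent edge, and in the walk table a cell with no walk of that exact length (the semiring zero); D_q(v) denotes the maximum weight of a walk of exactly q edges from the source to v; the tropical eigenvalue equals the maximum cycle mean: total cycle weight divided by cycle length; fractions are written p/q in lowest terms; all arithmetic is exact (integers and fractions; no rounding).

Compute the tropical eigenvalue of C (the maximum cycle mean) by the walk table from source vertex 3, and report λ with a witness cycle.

q=0: [-∞, -∞, -∞, 0]
q=1: [-∞, -14, -6, -10]
q=2: [-14, 2, -16, -20]
q=3: [2, -5, -8, -14]
q=4: [-5, 0, -15, -21]
Optimal cycle mean attained by: cycle 1->2->1, total (-10) + 8, length 2.
Answer: λ = -1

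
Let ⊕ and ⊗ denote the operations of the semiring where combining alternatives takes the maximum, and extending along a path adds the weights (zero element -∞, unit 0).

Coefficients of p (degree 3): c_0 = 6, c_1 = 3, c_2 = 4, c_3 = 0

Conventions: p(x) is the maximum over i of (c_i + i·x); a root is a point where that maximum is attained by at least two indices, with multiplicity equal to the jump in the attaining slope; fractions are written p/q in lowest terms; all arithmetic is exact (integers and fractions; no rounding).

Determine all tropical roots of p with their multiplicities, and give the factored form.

hull edge (i=0, c=6) to (i=2, c=4): slope -1, span 2
hull edge (i=2, c=4) to (i=3, c=0): slope -4, span 1
Factored form: p(x) = 0 ⊗ (x ⊕ 1) ⊗ (x ⊕ 1) ⊗ (x ⊕ 4)
Answer: roots = 1 (mult 2), 4 (mult 1)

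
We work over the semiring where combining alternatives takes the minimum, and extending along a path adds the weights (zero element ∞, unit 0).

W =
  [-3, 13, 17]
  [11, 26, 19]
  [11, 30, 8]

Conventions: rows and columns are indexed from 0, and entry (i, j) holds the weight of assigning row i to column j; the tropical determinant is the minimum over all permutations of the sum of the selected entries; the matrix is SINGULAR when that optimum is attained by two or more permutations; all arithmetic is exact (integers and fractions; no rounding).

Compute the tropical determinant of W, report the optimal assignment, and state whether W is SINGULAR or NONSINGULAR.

σ = (0, 1, 2): (-3) + 26 + 8 = 31
σ = (0, 2, 1): (-3) + 19 + 30 = 46
σ = (1, 0, 2): 13 + 11 + 8 = 32
σ = (1, 2, 0): 13 + 19 + 11 = 43
σ = (2, 0, 1): 17 + 11 + 30 = 58
σ = (2, 1, 0): 17 + 26 + 11 = 54
Optimal value attained by: σ = (0, 1, 2).
Answer: det⊕(W) = 31; verdict: NONSINGULAR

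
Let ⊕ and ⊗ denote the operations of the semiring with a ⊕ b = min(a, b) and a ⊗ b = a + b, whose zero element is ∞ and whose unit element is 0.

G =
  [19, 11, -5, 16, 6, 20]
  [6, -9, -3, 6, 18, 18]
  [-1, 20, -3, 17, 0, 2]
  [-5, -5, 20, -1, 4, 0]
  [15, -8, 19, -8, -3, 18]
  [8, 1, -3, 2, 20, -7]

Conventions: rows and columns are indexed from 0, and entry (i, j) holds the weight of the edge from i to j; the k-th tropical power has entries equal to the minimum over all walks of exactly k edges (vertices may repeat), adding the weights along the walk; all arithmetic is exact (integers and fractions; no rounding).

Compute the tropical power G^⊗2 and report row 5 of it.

G^⊗2:
  [-6, -2, -8, -2, -5, -3]
  [-4, -18, -12, -3, -3, -1]
  [-4, -8, -6, -8, -3, -5]
  [-6, -14, -10, -4, 1, -7]
  [-13, -17, -11, -11, -6, -8]
  [-4, -8, -10, -5, -3, -14]
Answer: row 5 of G^⊗2 = [-4, -8, -10, -5, -3, -14]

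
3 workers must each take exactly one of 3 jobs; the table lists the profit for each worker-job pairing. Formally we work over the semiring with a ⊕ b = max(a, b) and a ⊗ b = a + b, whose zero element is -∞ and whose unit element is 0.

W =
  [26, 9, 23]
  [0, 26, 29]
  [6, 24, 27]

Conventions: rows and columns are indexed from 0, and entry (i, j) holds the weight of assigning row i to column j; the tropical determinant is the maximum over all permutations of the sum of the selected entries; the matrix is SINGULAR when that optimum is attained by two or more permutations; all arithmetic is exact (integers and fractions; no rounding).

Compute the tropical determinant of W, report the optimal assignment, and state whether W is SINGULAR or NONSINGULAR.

σ = (0, 1, 2): 26 + 26 + 27 = 79
σ = (0, 2, 1): 26 + 29 + 24 = 79
σ = (1, 0, 2): 9 + 0 + 27 = 36
σ = (1, 2, 0): 9 + 29 + 6 = 44
σ = (2, 0, 1): 23 + 0 + 24 = 47
σ = (2, 1, 0): 23 + 26 + 6 = 55
Optimal value attained by: σ = (0, 1, 2).
Answer: det⊕(W) = 79; verdict: SINGULAR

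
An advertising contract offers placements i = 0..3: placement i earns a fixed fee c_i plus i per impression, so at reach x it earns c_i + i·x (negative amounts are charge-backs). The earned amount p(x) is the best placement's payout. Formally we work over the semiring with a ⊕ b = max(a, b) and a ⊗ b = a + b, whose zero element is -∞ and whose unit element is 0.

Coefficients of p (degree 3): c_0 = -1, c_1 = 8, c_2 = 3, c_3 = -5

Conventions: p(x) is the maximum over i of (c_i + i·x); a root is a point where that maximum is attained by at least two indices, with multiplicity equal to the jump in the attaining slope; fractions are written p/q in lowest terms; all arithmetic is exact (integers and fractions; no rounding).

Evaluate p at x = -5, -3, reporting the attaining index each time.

p(-5) = max(-1+0·(-5)=-1, 8+1·(-5)=3, 3+2·(-5)=-7, -5+3·(-5)=-20) = 3 (attained by i=1)
p(-3) = max(-1+0·(-3)=-1, 8+1·(-3)=5, 3+2·(-3)=-3, -5+3·(-3)=-14) = 5 (attained by i=1)
Answer: p(-5) = 3; p(-3) = 5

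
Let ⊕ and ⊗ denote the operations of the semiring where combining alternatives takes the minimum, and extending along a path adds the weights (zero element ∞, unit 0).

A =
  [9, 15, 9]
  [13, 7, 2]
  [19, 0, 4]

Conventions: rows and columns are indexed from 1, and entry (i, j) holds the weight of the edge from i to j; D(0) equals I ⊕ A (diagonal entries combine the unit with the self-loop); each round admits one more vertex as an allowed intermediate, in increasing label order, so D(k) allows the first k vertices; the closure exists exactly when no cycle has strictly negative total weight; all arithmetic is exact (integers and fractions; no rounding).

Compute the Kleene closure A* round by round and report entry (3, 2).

D(0):
  [0, 15, 9]
  [13, 0, 2]
  [19, 0, 0]
D(1):
  [0, 15, 9]
  [13, 0, 2]
  [19, 0, 0]
D(2):
  [0, 15, 9]
  [13, 0, 2]
  [13, 0, 0]
D(3):
  [0, 9, 9]
  [13, 0, 2]
  [13, 0, 0]
Answer: A*[3][2] = 0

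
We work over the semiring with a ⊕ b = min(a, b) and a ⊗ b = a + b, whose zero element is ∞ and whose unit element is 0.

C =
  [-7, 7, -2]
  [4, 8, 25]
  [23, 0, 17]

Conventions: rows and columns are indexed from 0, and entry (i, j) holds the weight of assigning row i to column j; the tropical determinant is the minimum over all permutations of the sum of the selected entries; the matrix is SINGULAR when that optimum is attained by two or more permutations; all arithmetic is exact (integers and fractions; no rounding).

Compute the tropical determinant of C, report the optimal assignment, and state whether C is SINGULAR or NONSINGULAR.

σ = (0, 1, 2): (-7) + 8 + 17 = 18
σ = (0, 2, 1): (-7) + 25 + 0 = 18
σ = (1, 0, 2): 7 + 4 + 17 = 28
σ = (1, 2, 0): 7 + 25 + 23 = 55
σ = (2, 0, 1): (-2) + 4 + 0 = 2
σ = (2, 1, 0): (-2) + 8 + 23 = 29
Optimal value attained by: σ = (2, 0, 1).
Answer: det⊕(C) = 2; verdict: NONSINGULAR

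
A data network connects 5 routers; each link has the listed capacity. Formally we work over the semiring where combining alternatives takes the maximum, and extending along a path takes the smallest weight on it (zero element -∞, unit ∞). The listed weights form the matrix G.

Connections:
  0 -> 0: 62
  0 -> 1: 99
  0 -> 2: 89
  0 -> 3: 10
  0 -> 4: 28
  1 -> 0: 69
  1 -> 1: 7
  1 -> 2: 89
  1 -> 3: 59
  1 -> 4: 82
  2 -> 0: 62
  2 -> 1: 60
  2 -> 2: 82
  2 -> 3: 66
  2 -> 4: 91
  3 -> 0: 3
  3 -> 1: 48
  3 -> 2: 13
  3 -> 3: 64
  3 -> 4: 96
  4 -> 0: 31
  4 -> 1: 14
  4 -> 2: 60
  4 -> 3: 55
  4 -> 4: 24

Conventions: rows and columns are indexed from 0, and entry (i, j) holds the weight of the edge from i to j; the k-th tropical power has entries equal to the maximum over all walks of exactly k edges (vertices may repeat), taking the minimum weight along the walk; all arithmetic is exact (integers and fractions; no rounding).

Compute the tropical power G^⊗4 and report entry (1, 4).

G^⊗2:
  [69, 62, 89, 66, 89]
  [62, 69, 82, 66, 89]
  [62, 62, 82, 66, 82]
  [48, 48, 60, 64, 64]
  [60, 60, 60, 60, 60]
G^⊗3:
  [62, 69, 82, 66, 89]
  [69, 62, 82, 66, 82]
  [62, 62, 82, 66, 82]
  [60, 60, 60, 64, 64]
  [60, 60, 60, 60, 60]
G^⊗4:
  [69, 62, 82, 66, 82]
  [62, 69, 82, 66, 82]
  [62, 62, 82, 66, 82]
  [60, 60, 60, 64, 64]
  [60, 60, 60, 60, 60]
Key observation: the optimum is the walk 1->2->2->2->4, with weight 89 min 82 min 82 min 91 = 82.
Optimal value attained by: walk 1->2->2->2->4.
Answer: (G^⊗4)[1][4] = 82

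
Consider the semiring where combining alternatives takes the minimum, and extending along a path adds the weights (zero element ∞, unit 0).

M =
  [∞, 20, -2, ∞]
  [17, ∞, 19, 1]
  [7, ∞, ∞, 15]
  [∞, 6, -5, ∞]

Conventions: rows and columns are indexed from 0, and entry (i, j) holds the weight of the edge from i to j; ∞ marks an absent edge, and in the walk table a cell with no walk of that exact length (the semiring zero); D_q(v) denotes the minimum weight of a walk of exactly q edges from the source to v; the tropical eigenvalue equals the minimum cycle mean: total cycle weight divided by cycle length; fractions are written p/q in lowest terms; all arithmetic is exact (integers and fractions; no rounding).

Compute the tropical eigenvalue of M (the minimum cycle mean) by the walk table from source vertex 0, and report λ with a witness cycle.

q=0: [0, ∞, ∞, ∞]
q=1: [∞, 20, -2, ∞]
q=2: [5, ∞, 39, 13]
q=3: [46, 19, 3, 54]
q=4: [10, 60, 38, 18]
Optimal cycle mean attained by: cycle 0->2->0, total (-2) + 7, length 2.
Answer: λ = 5/2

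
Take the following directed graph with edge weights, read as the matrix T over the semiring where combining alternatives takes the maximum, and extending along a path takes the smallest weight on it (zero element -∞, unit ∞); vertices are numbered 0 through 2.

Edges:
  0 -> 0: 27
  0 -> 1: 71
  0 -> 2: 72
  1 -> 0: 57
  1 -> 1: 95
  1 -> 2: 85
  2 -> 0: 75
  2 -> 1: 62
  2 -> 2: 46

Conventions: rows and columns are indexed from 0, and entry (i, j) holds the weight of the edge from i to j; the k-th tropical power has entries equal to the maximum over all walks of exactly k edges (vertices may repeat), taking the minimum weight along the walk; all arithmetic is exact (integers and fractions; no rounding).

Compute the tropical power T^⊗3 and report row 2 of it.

T^⊗2:
  [72, 71, 71]
  [75, 95, 85]
  [57, 71, 72]
T^⊗3:
  [71, 71, 72]
  [75, 95, 85]
  [72, 71, 71]
Answer: row 2 of T^⊗3 = [72, 71, 71]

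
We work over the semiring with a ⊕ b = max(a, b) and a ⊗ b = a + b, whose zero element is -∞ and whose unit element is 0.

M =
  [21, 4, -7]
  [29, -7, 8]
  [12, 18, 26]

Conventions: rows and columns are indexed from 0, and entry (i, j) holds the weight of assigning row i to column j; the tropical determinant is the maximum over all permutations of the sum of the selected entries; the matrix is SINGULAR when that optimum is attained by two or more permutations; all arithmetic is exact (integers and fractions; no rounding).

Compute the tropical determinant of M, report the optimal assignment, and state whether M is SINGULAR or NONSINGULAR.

σ = (0, 1, 2): 21 + (-7) + 26 = 40
σ = (0, 2, 1): 21 + 8 + 18 = 47
σ = (1, 0, 2): 4 + 29 + 26 = 59
σ = (1, 2, 0): 4 + 8 + 12 = 24
σ = (2, 0, 1): (-7) + 29 + 18 = 40
σ = (2, 1, 0): (-7) + (-7) + 12 = -2
Optimal value attained by: σ = (1, 0, 2).
Answer: det⊕(M) = 59; verdict: NONSINGULAR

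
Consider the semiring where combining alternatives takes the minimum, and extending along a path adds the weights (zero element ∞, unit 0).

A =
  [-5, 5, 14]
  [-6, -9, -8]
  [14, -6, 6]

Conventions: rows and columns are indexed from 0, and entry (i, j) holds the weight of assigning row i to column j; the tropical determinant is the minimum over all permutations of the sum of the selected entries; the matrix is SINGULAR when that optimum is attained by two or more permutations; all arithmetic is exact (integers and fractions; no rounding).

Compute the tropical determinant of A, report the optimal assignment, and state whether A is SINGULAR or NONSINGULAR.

σ = (0, 1, 2): (-5) + (-9) + 6 = -8
σ = (0, 2, 1): (-5) + (-8) + (-6) = -19
σ = (1, 0, 2): 5 + (-6) + 6 = 5
σ = (1, 2, 0): 5 + (-8) + 14 = 11
σ = (2, 0, 1): 14 + (-6) + (-6) = 2
σ = (2, 1, 0): 14 + (-9) + 14 = 19
Optimal value attained by: σ = (0, 2, 1).
Answer: det⊕(A) = -19; verdict: NONSINGULAR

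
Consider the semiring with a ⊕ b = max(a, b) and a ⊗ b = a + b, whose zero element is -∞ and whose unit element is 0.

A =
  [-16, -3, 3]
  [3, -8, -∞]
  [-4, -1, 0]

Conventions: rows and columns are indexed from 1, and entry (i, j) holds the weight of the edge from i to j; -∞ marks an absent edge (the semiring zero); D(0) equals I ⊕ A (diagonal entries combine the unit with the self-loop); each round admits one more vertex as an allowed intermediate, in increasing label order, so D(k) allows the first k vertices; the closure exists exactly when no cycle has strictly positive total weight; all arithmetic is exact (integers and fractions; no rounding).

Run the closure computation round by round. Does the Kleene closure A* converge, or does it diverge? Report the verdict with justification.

D(0):
  [0, -3, 3]
  [3, 0, -∞]
  [-4, -1, 0]
D(1):
  [0, -3, 3]
  [3, 0, 6]
  [-4, -1, 0]
Detection: at round 2, diagonal entry (3, 3) turns strictly positive.
Key observation: the cycle 3->2->1->3 has total weight (-1) + 3 + 3, which is strictly positive.
Answer: DIVERGES — positive cycle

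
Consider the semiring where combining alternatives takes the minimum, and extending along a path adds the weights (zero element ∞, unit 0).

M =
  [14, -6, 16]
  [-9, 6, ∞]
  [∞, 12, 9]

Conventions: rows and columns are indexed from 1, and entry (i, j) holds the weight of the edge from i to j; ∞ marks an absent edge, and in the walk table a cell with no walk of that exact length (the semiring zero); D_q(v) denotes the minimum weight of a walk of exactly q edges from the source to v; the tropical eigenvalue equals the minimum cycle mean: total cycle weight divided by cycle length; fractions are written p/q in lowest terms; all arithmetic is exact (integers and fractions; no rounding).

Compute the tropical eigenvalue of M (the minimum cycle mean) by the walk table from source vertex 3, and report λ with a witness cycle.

q=0: [∞, ∞, 0]
q=1: [∞, 12, 9]
q=2: [3, 18, 18]
q=3: [9, -3, 19]
Optimal cycle mean attained by: cycle 1->2->1, total (-6) + (-9), length 2.
Answer: λ = -15/2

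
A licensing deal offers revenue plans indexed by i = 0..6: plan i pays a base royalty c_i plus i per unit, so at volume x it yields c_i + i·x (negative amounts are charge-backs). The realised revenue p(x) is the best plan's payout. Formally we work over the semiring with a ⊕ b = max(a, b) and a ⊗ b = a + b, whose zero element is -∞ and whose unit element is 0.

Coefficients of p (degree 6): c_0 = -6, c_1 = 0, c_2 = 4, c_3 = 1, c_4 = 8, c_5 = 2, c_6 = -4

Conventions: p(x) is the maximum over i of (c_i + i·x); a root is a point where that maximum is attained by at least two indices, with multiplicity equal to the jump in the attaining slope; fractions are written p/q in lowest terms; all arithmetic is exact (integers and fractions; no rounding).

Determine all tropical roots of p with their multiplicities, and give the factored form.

hull edge (i=0, c=-6) to (i=1, c=0): slope 6, span 1
hull edge (i=1, c=0) to (i=2, c=4): slope 4, span 1
hull edge (i=2, c=4) to (i=4, c=8): slope 2, span 2
hull edge (i=4, c=8) to (i=6, c=-4): slope -6, span 2
Factored form: p(x) = -4 ⊗ (x ⊕ (-6)) ⊗ (x ⊕ (-4)) ⊗ (x ⊕ (-2)) ⊗ (x ⊕ (-2)) ⊗ (x ⊕ 6) ⊗ (x ⊕ 6)
Answer: roots = -6 (mult 1), -4 (mult 1), -2 (mult 2), 6 (mult 2)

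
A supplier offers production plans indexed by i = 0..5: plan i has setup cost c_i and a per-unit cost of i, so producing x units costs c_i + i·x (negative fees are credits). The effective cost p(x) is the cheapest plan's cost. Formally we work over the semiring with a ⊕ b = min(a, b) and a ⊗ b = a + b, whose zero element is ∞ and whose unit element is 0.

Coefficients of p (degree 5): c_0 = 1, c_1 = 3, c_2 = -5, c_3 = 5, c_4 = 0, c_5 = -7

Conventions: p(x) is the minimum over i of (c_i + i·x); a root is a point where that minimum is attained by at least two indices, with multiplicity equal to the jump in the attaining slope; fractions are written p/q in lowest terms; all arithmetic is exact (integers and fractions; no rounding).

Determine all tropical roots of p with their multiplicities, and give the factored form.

hull edge (i=0, c=1) to (i=2, c=-5): slope -3, span 2
hull edge (i=2, c=-5) to (i=5, c=-7): slope -2/3, span 3
Factored form: p(x) = -7 ⊗ (x ⊕ 2/3) ⊗ (x ⊕ 2/3) ⊗ (x ⊕ 2/3) ⊗ (x ⊕ 3) ⊗ (x ⊕ 3)
Answer: roots = 2/3 (mult 3), 3 (mult 2)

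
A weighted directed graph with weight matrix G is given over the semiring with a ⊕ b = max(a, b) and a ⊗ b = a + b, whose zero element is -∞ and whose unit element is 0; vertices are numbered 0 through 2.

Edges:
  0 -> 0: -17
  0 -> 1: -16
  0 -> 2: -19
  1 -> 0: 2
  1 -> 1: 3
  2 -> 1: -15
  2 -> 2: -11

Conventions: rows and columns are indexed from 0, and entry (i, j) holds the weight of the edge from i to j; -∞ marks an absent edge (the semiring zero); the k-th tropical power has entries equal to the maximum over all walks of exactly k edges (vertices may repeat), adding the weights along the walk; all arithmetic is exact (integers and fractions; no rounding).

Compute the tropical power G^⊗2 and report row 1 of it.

G^⊗2:
  [-14, -13, -30]
  [5, 6, -17]
  [-13, -12, -22]
Answer: row 1 of G^⊗2 = [5, 6, -17]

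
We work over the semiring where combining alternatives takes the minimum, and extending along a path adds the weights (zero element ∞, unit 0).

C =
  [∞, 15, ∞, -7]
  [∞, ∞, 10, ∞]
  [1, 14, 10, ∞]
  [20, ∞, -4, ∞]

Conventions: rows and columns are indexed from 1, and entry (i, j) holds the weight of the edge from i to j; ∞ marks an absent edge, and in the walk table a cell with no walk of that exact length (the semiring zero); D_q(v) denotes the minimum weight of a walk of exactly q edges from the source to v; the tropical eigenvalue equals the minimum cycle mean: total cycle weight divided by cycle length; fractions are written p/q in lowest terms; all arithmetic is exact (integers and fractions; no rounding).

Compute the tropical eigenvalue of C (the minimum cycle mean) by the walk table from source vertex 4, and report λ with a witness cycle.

q=0: [∞, ∞, ∞, 0]
q=1: [20, ∞, -4, ∞]
q=2: [-3, 10, 6, 13]
q=3: [7, 12, 9, -10]
q=4: [10, 22, -14, 0]
Optimal cycle mean attained by: cycle 1->4->3->1, total (-7) + (-4) + 1, length 3.
Answer: λ = -10/3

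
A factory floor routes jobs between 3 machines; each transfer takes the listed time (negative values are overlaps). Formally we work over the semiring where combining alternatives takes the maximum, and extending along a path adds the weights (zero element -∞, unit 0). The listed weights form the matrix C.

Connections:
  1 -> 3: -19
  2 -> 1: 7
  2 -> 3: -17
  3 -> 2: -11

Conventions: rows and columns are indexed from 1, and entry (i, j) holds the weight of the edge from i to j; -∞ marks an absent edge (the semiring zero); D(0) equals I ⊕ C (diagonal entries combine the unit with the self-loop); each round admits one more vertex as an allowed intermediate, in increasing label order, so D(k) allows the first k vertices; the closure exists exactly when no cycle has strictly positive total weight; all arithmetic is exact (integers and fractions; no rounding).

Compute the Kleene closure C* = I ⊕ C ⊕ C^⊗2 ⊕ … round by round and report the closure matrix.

D(0):
  [0, -∞, -19]
  [7, 0, -17]
  [-∞, -11, 0]
D(1):
  [0, -∞, -19]
  [7, 0, -12]
  [-∞, -11, 0]
D(2):
  [0, -∞, -19]
  [7, 0, -12]
  [-4, -11, 0]
D(3):
  [0, -30, -19]
  [7, 0, -12]
  [-4, -11, 0]
Answer: C* = [[0, -30, -19], [7, 0, -12], [-4, -11, 0]]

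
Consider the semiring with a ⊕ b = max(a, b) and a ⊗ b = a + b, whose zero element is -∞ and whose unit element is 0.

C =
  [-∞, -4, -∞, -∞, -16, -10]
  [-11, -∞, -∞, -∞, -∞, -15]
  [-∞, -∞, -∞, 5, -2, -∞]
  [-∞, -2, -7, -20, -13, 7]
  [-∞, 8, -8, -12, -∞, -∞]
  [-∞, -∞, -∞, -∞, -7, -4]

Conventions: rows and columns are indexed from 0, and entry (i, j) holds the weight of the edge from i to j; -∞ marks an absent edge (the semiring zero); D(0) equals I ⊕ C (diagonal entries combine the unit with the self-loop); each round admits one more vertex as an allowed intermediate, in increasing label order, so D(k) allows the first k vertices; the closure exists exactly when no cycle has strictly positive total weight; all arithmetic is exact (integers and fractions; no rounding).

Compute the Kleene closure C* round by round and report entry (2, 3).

D(0):
  [0, -4, -∞, -∞, -16, -10]
  [-11, 0, -∞, -∞, -∞, -15]
  [-∞, -∞, 0, 5, -2, -∞]
  [-∞, -2, -7, 0, -13, 7]
  [-∞, 8, -8, -12, 0, -∞]
  [-∞, -∞, -∞, -∞, -7, 0]
D(1):
  [0, -4, -∞, -∞, -16, -10]
  [-11, 0, -∞, -∞, -27, -15]
  [-∞, -∞, 0, 5, -2, -∞]
  [-∞, -2, -7, 0, -13, 7]
  [-∞, 8, -8, -12, 0, -∞]
  [-∞, -∞, -∞, -∞, -7, 0]
D(2):
  [0, -4, -∞, -∞, -16, -10]
  [-11, 0, -∞, -∞, -27, -15]
  [-∞, -∞, 0, 5, -2, -∞]
  [-13, -2, -7, 0, -13, 7]
  [-3, 8, -8, -12, 0, -7]
  [-∞, -∞, -∞, -∞, -7, 0]
D(3):
  [0, -4, -∞, -∞, -16, -10]
  [-11, 0, -∞, -∞, -27, -15]
  [-∞, -∞, 0, 5, -2, -∞]
  [-13, -2, -7, 0, -9, 7]
  [-3, 8, -8, -3, 0, -7]
  [-∞, -∞, -∞, -∞, -7, 0]
D(4):
  [0, -4, -∞, -∞, -16, -10]
  [-11, 0, -∞, -∞, -27, -15]
  [-8, 3, 0, 5, -2, 12]
  [-13, -2, -7, 0, -9, 7]
  [-3, 8, -8, -3, 0, 4]
  [-∞, -∞, -∞, -∞, -7, 0]
D(5):
  [0, -4, -24, -19, -16, -10]
  [-11, 0, -35, -30, -27, -15]
  [-5, 6, 0, 5, -2, 12]
  [-12, -1, -7, 0, -9, 7]
  [-3, 8, -8, -3, 0, 4]
  [-10, 1, -15, -10, -7, 0]
D(6):
  [0, -4, -24, -19, -16, -10]
  [-11, 0, -30, -25, -22, -15]
  [2, 13, 0, 5, 5, 12]
  [-3, 8, -7, 0, 0, 7]
  [-3, 8, -8, -3, 0, 4]
  [-10, 1, -15, -10, -7, 0]
Answer: C*[2][3] = 5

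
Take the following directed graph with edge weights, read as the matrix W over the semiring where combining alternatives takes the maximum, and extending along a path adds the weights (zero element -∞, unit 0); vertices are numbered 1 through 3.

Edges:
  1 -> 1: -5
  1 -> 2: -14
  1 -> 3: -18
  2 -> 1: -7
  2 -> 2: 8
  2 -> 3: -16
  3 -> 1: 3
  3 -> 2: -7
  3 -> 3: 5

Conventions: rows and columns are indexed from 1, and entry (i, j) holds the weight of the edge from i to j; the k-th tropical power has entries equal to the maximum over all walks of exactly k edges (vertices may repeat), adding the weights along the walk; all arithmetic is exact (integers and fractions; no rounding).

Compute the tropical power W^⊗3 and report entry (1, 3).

W^⊗2:
  [-10, -6, -13]
  [1, 16, -8]
  [8, 1, 10]
W^⊗3:
  [-10, 2, -8]
  [9, 24, 0]
  [13, 9, 15]
Key observation: the optimum is the walk 1->3->3->3, with weight (-18) + 5 + 5 = -8.
Optimal value attained by: walk 1->3->3->3.
Answer: (W^⊗3)[1][3] = -8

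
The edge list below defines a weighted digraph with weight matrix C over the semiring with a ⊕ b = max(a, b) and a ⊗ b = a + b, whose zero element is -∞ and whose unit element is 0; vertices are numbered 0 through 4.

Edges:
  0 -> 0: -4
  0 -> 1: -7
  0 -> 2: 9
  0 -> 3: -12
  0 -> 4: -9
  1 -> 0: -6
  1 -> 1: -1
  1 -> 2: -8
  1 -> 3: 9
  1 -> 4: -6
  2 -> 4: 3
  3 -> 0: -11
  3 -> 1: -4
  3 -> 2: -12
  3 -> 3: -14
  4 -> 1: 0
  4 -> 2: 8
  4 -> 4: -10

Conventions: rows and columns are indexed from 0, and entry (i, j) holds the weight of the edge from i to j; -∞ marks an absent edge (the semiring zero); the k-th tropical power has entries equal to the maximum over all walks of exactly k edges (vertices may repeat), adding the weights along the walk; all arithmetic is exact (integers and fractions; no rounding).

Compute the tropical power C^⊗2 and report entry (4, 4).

C^⊗2:
  [-8, -8, 5, 2, 12]
  [-2, 5, 3, 8, -5]
  [-∞, 3, 11, -∞, -7]
  [-10, -5, -2, 5, -9]
  [-6, -1, -2, 9, 11]
Key observation: the optimum is the walk 4->2->4, with weight 8 + 3 = 11.
Optimal value attained by: walk 4->2->4.
Answer: (C^⊗2)[4][4] = 11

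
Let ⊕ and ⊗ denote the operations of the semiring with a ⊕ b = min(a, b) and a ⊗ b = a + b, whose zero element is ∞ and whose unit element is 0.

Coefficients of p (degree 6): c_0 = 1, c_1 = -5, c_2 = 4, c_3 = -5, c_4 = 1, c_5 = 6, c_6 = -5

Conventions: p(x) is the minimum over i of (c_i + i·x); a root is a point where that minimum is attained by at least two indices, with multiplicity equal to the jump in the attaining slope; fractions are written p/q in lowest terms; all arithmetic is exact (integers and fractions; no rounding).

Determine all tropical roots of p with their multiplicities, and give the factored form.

hull edge (i=0, c=1) to (i=1, c=-5): slope -6, span 1
hull edge (i=1, c=-5) to (i=6, c=-5): slope 0, span 5
Factored form: p(x) = -5 ⊗ (x ⊕ 0) ⊗ (x ⊕ 0) ⊗ (x ⊕ 0) ⊗ (x ⊕ 0) ⊗ (x ⊕ 0) ⊗ (x ⊕ 6)
Answer: roots = 0 (mult 5), 6 (mult 1)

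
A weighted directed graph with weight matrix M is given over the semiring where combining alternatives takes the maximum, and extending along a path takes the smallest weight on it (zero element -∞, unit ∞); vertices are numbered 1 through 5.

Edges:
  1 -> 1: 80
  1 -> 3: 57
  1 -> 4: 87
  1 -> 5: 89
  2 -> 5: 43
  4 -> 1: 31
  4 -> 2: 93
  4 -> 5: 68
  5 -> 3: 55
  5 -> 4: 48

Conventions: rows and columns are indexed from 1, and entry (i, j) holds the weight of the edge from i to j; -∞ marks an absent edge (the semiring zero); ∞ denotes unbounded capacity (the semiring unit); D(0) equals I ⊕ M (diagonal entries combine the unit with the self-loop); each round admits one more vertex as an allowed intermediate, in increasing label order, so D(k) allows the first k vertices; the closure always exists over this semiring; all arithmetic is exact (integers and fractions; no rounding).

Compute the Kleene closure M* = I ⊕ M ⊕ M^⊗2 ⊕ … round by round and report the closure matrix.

D(0):
  [∞, -∞, 57, 87, 89]
  [-∞, ∞, -∞, -∞, 43]
  [-∞, -∞, ∞, -∞, -∞]
  [31, 93, -∞, ∞, 68]
  [-∞, -∞, 55, 48, ∞]
D(1):
  [∞, -∞, 57, 87, 89]
  [-∞, ∞, -∞, -∞, 43]
  [-∞, -∞, ∞, -∞, -∞]
  [31, 93, 31, ∞, 68]
  [-∞, -∞, 55, 48, ∞]
D(2):
  [∞, -∞, 57, 87, 89]
  [-∞, ∞, -∞, -∞, 43]
  [-∞, -∞, ∞, -∞, -∞]
  [31, 93, 31, ∞, 68]
  [-∞, -∞, 55, 48, ∞]
D(3):
  [∞, -∞, 57, 87, 89]
  [-∞, ∞, -∞, -∞, 43]
  [-∞, -∞, ∞, -∞, -∞]
  [31, 93, 31, ∞, 68]
  [-∞, -∞, 55, 48, ∞]
D(4):
  [∞, 87, 57, 87, 89]
  [-∞, ∞, -∞, -∞, 43]
  [-∞, -∞, ∞, -∞, -∞]
  [31, 93, 31, ∞, 68]
  [31, 48, 55, 48, ∞]
D(5):
  [∞, 87, 57, 87, 89]
  [31, ∞, 43, 43, 43]
  [-∞, -∞, ∞, -∞, -∞]
  [31, 93, 55, ∞, 68]
  [31, 48, 55, 48, ∞]
Answer: M* = [[∞, 87, 57, 87, 89], [31, ∞, 43, 43, 43], [-∞, -∞, ∞, -∞, -∞], [31, 93, 55, ∞, 68], [31, 48, 55, 48, ∞]]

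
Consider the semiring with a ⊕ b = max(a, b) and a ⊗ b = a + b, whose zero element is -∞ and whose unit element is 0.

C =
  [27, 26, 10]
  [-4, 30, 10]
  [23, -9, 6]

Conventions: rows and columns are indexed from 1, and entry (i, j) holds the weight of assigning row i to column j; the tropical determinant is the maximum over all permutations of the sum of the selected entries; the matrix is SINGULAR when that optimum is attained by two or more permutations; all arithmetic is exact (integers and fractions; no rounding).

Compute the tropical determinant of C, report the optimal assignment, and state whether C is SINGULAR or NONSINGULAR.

σ = (1, 2, 3): 27 + 30 + 6 = 63
σ = (1, 3, 2): 27 + 10 + (-9) = 28
σ = (2, 1, 3): 26 + (-4) + 6 = 28
σ = (2, 3, 1): 26 + 10 + 23 = 59
σ = (3, 1, 2): 10 + (-4) + (-9) = -3
σ = (3, 2, 1): 10 + 30 + 23 = 63
Optimal value attained by: σ = (1, 2, 3).
Answer: det⊕(C) = 63; verdict: SINGULAR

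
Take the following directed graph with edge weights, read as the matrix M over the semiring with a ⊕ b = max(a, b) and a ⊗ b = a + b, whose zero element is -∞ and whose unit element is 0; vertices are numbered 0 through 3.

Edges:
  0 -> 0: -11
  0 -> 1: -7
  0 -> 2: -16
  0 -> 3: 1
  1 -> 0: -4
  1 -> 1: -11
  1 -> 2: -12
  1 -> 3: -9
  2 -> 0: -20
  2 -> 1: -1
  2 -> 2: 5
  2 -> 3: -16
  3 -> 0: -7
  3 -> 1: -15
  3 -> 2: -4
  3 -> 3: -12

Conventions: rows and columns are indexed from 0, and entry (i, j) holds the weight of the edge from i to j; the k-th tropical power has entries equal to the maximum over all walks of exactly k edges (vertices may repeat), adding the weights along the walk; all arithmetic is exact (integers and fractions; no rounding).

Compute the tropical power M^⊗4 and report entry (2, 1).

M^⊗2:
  [-6, -14, -3, -10]
  [-15, -11, -7, -3]
  [-5, 4, 10, -10]
  [-18, -5, 1, -6]
M^⊗3:
  [-17, -4, 2, -5]
  [-10, -8, -2, -14]
  [0, 9, 15, -4]
  [-9, 0, 6, -14]
M^⊗4:
  [-8, 1, 7, -13]
  [-12, -3, 3, -9]
  [5, 14, 20, 1]
  [-4, 5, 11, -8]
Key observation: the optimum is the walk 2->2->2->2->1, with weight 5 + 5 + 5 + (-1) = 14.
Optimal value attained by: walk 2->2->2->2->1.
Answer: (M^⊗4)[2][1] = 14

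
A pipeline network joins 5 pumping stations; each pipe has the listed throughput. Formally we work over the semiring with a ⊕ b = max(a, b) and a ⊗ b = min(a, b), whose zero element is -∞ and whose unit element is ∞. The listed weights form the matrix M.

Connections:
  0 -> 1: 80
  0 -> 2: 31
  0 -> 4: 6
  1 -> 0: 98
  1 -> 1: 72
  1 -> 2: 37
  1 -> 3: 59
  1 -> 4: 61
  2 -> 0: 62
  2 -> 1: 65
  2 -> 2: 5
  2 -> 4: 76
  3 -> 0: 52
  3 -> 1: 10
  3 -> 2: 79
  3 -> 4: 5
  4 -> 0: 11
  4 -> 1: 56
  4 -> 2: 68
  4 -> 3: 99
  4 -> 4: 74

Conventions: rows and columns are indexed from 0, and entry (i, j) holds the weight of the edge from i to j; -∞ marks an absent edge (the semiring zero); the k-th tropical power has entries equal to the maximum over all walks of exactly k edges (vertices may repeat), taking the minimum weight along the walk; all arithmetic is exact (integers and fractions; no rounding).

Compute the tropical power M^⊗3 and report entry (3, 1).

M^⊗2:
  [80, 72, 37, 59, 61]
  [72, 80, 61, 61, 61]
  [65, 65, 68, 76, 74]
  [62, 65, 31, 10, 76]
  [62, 65, 79, 74, 74]
M^⊗3:
  [72, 80, 61, 61, 61]
  [80, 72, 61, 61, 61]
  [65, 65, 76, 74, 74]
  [65, 65, 68, 76, 74]
  [65, 65, 74, 74, 76]
Key observation: the optimum is the walk 3->2->1->1, with weight 79 min 65 min 72 = 65.
Optimal value attained by: walk 3->2->1->1.
Answer: (M^⊗3)[3][1] = 65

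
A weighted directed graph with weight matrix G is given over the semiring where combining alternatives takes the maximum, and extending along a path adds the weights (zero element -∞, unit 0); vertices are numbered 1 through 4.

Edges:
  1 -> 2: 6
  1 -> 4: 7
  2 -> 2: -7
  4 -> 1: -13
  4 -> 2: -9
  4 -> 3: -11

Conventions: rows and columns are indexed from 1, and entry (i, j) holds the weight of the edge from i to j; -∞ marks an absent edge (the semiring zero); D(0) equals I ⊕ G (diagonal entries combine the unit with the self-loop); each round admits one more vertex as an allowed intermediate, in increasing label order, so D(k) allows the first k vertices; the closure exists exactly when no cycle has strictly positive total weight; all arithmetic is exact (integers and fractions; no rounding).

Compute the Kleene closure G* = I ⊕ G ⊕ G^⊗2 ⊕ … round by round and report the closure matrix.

D(0):
  [0, 6, -∞, 7]
  [-∞, 0, -∞, -∞]
  [-∞, -∞, 0, -∞]
  [-13, -9, -11, 0]
D(1):
  [0, 6, -∞, 7]
  [-∞, 0, -∞, -∞]
  [-∞, -∞, 0, -∞]
  [-13, -7, -11, 0]
D(2):
  [0, 6, -∞, 7]
  [-∞, 0, -∞, -∞]
  [-∞, -∞, 0, -∞]
  [-13, -7, -11, 0]
D(3):
  [0, 6, -∞, 7]
  [-∞, 0, -∞, -∞]
  [-∞, -∞, 0, -∞]
  [-13, -7, -11, 0]
D(4):
  [0, 6, -4, 7]
  [-∞, 0, -∞, -∞]
  [-∞, -∞, 0, -∞]
  [-13, -7, -11, 0]
Answer: G* = [[0, 6, -4, 7], [-∞, 0, -∞, -∞], [-∞, -∞, 0, -∞], [-13, -7, -11, 0]]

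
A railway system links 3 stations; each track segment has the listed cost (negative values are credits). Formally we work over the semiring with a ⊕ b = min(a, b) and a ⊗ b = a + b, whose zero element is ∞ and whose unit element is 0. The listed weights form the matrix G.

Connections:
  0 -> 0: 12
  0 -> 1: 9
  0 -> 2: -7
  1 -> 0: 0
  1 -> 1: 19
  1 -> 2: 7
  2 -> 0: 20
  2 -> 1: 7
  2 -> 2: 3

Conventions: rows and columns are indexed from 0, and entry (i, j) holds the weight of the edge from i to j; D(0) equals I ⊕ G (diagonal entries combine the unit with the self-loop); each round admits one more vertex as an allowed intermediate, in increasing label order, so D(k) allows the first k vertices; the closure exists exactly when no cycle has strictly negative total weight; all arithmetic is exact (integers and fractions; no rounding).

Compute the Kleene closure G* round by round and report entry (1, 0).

D(0):
  [0, 9, -7]
  [0, 0, 7]
  [20, 7, 0]
D(1):
  [0, 9, -7]
  [0, 0, -7]
  [20, 7, 0]
D(2):
  [0, 9, -7]
  [0, 0, -7]
  [7, 7, 0]
D(3):
  [0, 0, -7]
  [0, 0, -7]
  [7, 7, 0]
Answer: G*[1][0] = 0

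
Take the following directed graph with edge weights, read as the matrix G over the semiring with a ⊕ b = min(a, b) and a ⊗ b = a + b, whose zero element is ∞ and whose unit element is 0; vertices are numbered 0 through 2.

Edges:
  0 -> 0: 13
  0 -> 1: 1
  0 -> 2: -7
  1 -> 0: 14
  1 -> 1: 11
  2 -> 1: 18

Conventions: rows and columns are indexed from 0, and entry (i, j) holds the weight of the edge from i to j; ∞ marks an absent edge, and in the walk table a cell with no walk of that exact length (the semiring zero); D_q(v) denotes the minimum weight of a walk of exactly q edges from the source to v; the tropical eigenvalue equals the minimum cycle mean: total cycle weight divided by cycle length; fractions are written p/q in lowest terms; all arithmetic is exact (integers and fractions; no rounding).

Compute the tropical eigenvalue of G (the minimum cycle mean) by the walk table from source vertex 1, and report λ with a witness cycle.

q=0: [∞, 0, ∞]
q=1: [14, 11, ∞]
q=2: [25, 15, 7]
q=3: [29, 25, 18]
Optimal cycle mean attained by: cycle 0->1->0, total 1 + 14, length 2.
Answer: λ = 15/2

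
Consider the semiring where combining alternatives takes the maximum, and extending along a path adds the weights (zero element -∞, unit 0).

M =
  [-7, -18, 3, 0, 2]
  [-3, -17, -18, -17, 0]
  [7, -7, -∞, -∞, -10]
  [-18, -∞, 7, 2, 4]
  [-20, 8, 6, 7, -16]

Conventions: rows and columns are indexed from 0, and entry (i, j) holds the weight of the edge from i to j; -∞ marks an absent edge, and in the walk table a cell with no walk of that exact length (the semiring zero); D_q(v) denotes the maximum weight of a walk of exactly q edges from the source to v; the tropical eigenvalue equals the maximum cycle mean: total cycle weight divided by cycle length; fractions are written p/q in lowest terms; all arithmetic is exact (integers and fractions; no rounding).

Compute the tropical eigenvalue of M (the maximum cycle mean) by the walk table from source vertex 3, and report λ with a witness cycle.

q=0: [-∞, -∞, -∞, 0, -∞]
q=1: [-18, -∞, 7, 2, 4]
q=2: [14, 12, 10, 11, 6]
q=3: [17, 14, 18, 14, 16]
q=4: [25, 24, 22, 23, 19]
q=5: [29, 27, 30, 26, 27]
Optimal cycle mean attained by: cycle 0->4->3->2->0, total 2 + 7 + 7 + 7, length 4.
Answer: λ = 23/4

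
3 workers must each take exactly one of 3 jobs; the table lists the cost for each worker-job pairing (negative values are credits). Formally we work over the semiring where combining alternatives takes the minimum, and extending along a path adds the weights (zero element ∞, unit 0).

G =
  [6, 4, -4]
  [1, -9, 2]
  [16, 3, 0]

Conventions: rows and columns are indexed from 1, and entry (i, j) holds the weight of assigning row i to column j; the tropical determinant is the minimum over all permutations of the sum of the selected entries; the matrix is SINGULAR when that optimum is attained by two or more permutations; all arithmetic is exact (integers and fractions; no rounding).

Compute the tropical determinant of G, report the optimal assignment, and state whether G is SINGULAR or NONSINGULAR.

σ = (1, 2, 3): 6 + (-9) + 0 = -3
σ = (1, 3, 2): 6 + 2 + 3 = 11
σ = (2, 1, 3): 4 + 1 + 0 = 5
σ = (2, 3, 1): 4 + 2 + 16 = 22
σ = (3, 1, 2): (-4) + 1 + 3 = 0
σ = (3, 2, 1): (-4) + (-9) + 16 = 3
Optimal value attained by: σ = (1, 2, 3).
Answer: det⊕(G) = -3; verdict: NONSINGULAR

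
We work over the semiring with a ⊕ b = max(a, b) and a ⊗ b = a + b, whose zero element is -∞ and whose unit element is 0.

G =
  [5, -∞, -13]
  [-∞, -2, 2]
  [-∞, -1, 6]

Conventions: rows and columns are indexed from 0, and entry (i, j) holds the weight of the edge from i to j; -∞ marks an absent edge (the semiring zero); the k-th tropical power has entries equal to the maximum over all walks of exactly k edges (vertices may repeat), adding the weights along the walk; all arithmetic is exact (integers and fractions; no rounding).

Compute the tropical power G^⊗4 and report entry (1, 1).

G^⊗2:
  [10, -14, -7]
  [-∞, 1, 8]
  [-∞, 5, 12]
G^⊗3:
  [15, -8, -1]
  [-∞, 7, 14]
  [-∞, 11, 18]
G^⊗4:
  [20, -2, 5]
  [-∞, 13, 20]
  [-∞, 17, 24]
Key observation: the optimum is the walk 1->2->2->2->1, with weight 2 + 6 + 6 + (-1) = 13.
Optimal value attained by: walk 1->2->2->2->1.
Answer: (G^⊗4)[1][1] = 13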